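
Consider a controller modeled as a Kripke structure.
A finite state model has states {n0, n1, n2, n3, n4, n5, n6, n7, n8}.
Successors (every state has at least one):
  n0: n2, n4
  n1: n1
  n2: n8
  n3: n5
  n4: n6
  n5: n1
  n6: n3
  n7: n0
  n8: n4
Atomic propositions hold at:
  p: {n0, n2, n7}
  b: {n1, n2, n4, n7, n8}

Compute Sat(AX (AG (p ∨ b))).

Sat(p ∨ b) = {n0, n1, n2, n4, n7, n8}
AG (p ∨ b): greatest fixpoint, start Z0 = {n0, n1, n2, n4, n7, n8}, keep only states in Sat with every successor in Z. Z1 = {n0, n1, n2, n7, n8}; Z2 = {n1, n2, n7}; Z3 = {n1}; fixed.
Sat(AG (p ∨ b)) = {n1}
Sat(AX (AG (p ∨ b))) = {s : every successor in {n1}} = {n1, n5}

{n1, n5}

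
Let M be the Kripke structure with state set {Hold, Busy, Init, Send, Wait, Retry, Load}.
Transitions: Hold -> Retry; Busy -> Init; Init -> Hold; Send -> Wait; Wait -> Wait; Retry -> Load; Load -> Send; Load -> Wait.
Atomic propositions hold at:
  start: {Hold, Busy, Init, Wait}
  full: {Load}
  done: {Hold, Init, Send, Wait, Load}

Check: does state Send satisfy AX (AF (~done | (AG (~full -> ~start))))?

No

Sat(~done) = {Busy, Retry}
Sat(~full) = {Hold, Busy, Init, Send, Wait, Retry}
Sat(~start) = {Send, Retry, Load}
Sat(~full -> ~start) = {Send, Retry, Load}
AG (~full -> ~start): greatest fixpoint, start Z0 = {Send, Retry, Load}, keep only states in Sat with every successor in Z. Z1 = {Retry}; Z2 = ∅; fixed.
Sat(AG (~full -> ~start)) = ∅
Sat(~done | (AG (~full -> ~start))) = {Busy, Retry}
AF (~done | (AG (~full -> ~start))): least fixpoint, start Z0 = {Busy, Retry}, add states with every successor in Z. Z1 = {Hold, Busy, Retry}; Z2 = {Hold, Busy, Init, Retry}; fixed.
Sat(AF (~done | (AG (~full -> ~start)))) = {Hold, Busy, Init, Retry}
Sat(AX (AF (~done | (AG (~full -> ~start))))) = {s : every successor in {Hold, Busy, Init, Retry}} = {Hold, Busy, Init}
Send ∉ Sat(AX (AF (~done | (AG (~full -> ~start))))) = {Hold, Busy, Init}, so the formula does not hold at Send.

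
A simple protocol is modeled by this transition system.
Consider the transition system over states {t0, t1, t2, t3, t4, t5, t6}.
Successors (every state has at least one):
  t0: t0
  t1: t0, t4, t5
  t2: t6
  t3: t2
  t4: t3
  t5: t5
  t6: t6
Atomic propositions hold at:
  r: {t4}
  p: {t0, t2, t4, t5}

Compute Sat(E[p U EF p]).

{t0, t1, t2, t3, t4, t5}

EF p: least fixpoint, start Z0 = {t0, t2, t4, t5}, add states with some successor in Z. Z1 = {t0, t1, t2, t3, t4, t5}; fixed.
Sat(EF p) = {t0, t1, t2, t3, t4, t5}
E[p U EF p]: least fixpoint, start Z0 = Sat(EF p) = {t0, t1, t2, t3, t4, t5}, add states in Sat(p) with some successor in Z. Already a fixed point.
Sat(E[p U EF p]) = {t0, t1, t2, t3, t4, t5}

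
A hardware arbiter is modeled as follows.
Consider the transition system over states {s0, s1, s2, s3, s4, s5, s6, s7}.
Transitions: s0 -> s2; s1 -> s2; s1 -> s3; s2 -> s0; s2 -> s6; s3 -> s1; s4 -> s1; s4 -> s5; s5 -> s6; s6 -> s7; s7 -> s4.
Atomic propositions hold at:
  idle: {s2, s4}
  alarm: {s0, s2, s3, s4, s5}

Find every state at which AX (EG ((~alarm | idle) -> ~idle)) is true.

{s3}

Sat(~alarm) = {s1, s6, s7}
Sat(~alarm | idle) = {s1, s2, s4, s6, s7}
Sat(~idle) = {s0, s1, s3, s5, s6, s7}
Sat((~alarm | idle) -> ~idle) = {s0, s1, s3, s5, s6, s7}
EG ((~alarm | idle) -> ~idle): greatest fixpoint, start Z0 = {s0, s1, s3, s5, s6, s7}, keep only states in Sat with some successor in Z. Z1 = {s1, s3, s5, s6}; Z2 = {s1, s3, s5}; Z3 = {s1, s3}; fixed.
Sat(EG ((~alarm | idle) -> ~idle)) = {s1, s3}
Sat(AX (EG ((~alarm | idle) -> ~idle))) = {s : every successor in {s1, s3}} = {s3}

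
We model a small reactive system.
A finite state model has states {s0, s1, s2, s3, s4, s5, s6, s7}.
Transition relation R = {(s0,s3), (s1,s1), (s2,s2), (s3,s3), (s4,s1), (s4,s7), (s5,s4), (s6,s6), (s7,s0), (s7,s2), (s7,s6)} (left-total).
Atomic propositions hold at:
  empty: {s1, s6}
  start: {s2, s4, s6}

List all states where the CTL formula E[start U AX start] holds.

Sat(AX start) = {s : every successor in {s2, s4, s6}} = {s2, s5, s6}
E[start U AX start]: least fixpoint, start Z0 = Sat(AX start) = {s2, s5, s6}, add states in Sat(start) with some successor in Z. Already a fixed point.
Sat(E[start U AX start]) = {s2, s5, s6}

{s2, s5, s6}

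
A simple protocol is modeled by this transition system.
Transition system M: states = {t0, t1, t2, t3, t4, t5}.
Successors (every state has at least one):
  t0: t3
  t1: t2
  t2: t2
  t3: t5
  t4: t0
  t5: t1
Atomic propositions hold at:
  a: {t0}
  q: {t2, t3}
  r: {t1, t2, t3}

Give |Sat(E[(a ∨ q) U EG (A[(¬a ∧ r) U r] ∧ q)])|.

Sat(a ∨ q) = {t0, t2, t3}
Sat(¬a) = {t1, t2, t3, t4, t5}
Sat(¬a ∧ r) = {t1, t2, t3}
A[(¬a ∧ r) U r]: least fixpoint, start Z0 = Sat(r) = {t1, t2, t3}, add states in Sat(¬a ∧ r) with every successor in Z. Already a fixed point.
Sat(A[(¬a ∧ r) U r]) = {t1, t2, t3}
Sat(A[(¬a ∧ r) U r] ∧ q) = {t2, t3}
EG (A[(¬a ∧ r) U r] ∧ q): greatest fixpoint, start Z0 = {t2, t3}, keep only states in Sat with some successor in Z. Z1 = {t2}; fixed.
Sat(EG (A[(¬a ∧ r) U r] ∧ q)) = {t2}
E[(a ∨ q) U EG (A[(¬a ∧ r) U r] ∧ q)]: least fixpoint, start Z0 = Sat(EG (A[(¬a ∧ r) U r] ∧ q)) = {t2}, add states in Sat(a ∨ q) with some successor in Z. Already a fixed point.
Sat(E[(a ∨ q) U EG (A[(¬a ∧ r) U r] ∧ q)]) = {t2}
|Sat(E[(a ∨ q) U EG (A[(¬a ∧ r) U r] ∧ q)])| = |{t2}| = 1.

1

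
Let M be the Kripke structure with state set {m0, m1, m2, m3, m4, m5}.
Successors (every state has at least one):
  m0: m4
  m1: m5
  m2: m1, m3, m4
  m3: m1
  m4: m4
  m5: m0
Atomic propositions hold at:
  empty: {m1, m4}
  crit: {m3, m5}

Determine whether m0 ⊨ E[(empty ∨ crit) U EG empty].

No

Sat(empty ∨ crit) = {m1, m3, m4, m5}
EG empty: greatest fixpoint, start Z0 = {m1, m4}, keep only states in Sat with some successor in Z. Z1 = {m4}; fixed.
Sat(EG empty) = {m4}
E[(empty ∨ crit) U EG empty]: least fixpoint, start Z0 = Sat(EG empty) = {m4}, add states in Sat(empty ∨ crit) with some successor in Z. Already a fixed point.
Sat(E[(empty ∨ crit) U EG empty]) = {m4}
m0 ∉ Sat(E[(empty ∨ crit) U EG empty]) = {m4}, so the formula does not hold at m0.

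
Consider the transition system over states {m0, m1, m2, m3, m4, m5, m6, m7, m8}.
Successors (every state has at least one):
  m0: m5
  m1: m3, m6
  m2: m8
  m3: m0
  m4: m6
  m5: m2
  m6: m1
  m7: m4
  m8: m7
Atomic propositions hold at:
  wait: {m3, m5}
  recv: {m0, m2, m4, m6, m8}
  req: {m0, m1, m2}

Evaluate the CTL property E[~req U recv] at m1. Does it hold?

No

Sat(~req) = {m3, m4, m5, m6, m7, m8}
E[~req U recv]: least fixpoint, start Z0 = Sat(recv) = {m0, m2, m4, m6, m8}, add states in Sat(~req) with some successor in Z. Z1 = {m0, m2, m3, m4, m5, m6, m7, m8}; fixed.
Sat(E[~req U recv]) = {m0, m2, m3, m4, m5, m6, m7, m8}
m1 ∉ Sat(E[~req U recv]) = {m0, m2, m3, m4, m5, m6, m7, m8}, so the formula does not hold at m1.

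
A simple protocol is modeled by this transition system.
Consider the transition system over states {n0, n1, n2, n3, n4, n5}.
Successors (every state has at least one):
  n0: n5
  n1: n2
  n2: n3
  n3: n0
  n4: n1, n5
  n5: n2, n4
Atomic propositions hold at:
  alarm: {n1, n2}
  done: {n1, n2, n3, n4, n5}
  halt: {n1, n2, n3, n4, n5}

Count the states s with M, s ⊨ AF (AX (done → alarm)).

Sat(done → alarm) = {n0, n1, n2}
Sat(AX (done → alarm)) = {s : every successor in {n0, n1, n2}} = {n1, n3}
AF (AX (done → alarm)): least fixpoint, start Z0 = {n1, n3}, add states with every successor in Z. Z1 = {n1, n2, n3}; fixed.
Sat(AF (AX (done → alarm))) = {n1, n2, n3}
|Sat(AF (AX (done → alarm)))| = |{n1, n2, n3}| = 3.

3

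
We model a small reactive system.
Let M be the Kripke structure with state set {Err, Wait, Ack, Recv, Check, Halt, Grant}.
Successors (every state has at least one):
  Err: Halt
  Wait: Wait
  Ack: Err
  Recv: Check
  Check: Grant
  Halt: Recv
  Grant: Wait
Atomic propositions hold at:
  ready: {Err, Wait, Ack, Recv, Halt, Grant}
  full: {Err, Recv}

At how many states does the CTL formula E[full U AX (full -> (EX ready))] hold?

6

Sat(EX ready) = {s : some successor in {Err, Wait, Ack, Recv, Halt, Grant}} = {Err, Wait, Ack, Check, Halt, Grant}
Sat(full -> (EX ready)) = {Err, Wait, Ack, Check, Halt, Grant}
Sat(AX (full -> (EX ready))) = {s : every successor in {Err, Wait, Ack, Check, Halt, Grant}} = {Err, Wait, Ack, Recv, Check, Grant}
E[full U AX (full -> (EX ready))]: least fixpoint, start Z0 = Sat(AX (full -> (EX ready))) = {Err, Wait, Ack, Recv, Check, Grant}, add states in Sat(full) with some successor in Z. Already a fixed point.
Sat(E[full U AX (full -> (EX ready))]) = {Err, Wait, Ack, Recv, Check, Grant}
|Sat(E[full U AX (full -> (EX ready))])| = |{Err, Wait, Ack, Recv, Check, Grant}| = 6.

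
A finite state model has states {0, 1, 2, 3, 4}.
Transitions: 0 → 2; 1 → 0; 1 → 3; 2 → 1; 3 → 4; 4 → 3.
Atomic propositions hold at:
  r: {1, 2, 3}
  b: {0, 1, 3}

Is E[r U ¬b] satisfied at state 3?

Yes

Sat(¬b) = {2, 4}
E[r U ¬b]: least fixpoint, start Z0 = Sat(¬b) = {2, 4}, add states in Sat(r) with some successor in Z. Z1 = {2, 3, 4}; Z2 = {1, 2, 3, 4}; fixed.
Sat(E[r U ¬b]) = {1, 2, 3, 4}
3 ∈ Sat(E[r U ¬b]) = {1, 2, 3, 4}, so the formula holds at 3.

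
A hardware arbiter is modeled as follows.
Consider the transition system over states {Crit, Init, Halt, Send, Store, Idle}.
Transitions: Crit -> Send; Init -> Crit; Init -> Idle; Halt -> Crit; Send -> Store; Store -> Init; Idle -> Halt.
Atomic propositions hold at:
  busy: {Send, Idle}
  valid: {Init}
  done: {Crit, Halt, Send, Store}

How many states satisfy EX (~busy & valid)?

1

Sat(~busy) = {Crit, Init, Halt, Store}
Sat(~busy & valid) = {Init}
Sat(EX (~busy & valid)) = {s : some successor in {Init}} = {Store}
|Sat(EX (~busy & valid))| = |{Store}| = 1.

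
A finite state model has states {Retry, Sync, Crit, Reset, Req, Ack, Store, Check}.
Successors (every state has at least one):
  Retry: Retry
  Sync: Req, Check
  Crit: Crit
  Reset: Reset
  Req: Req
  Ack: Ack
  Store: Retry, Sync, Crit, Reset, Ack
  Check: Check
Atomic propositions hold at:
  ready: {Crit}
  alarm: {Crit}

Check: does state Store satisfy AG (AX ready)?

Sat(AX ready) = {s : every successor in {Crit}} = {Crit}
AG (AX ready): greatest fixpoint, start Z0 = {Crit}, keep only states in Sat with every successor in Z. Already a fixed point.
Sat(AG (AX ready)) = {Crit}
Store ∉ Sat(AG (AX ready)) = {Crit}, so the formula does not hold at Store.

No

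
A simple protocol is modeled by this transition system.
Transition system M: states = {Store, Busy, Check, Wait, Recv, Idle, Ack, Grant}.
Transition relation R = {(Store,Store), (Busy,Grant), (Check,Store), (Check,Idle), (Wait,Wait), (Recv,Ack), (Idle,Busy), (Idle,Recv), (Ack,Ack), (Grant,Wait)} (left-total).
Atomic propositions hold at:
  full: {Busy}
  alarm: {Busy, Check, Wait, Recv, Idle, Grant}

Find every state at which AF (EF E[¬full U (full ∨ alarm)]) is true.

{Busy, Check, Wait, Recv, Idle, Grant}

Sat(¬full) = {Store, Check, Wait, Recv, Idle, Ack, Grant}
Sat(full ∨ alarm) = {Busy, Check, Wait, Recv, Idle, Grant}
E[¬full U (full ∨ alarm)]: least fixpoint, start Z0 = Sat((full ∨ alarm)) = {Busy, Check, Wait, Recv, Idle, Grant}, add states in Sat(¬full) with some successor in Z. Already a fixed point.
Sat(E[¬full U (full ∨ alarm)]) = {Busy, Check, Wait, Recv, Idle, Grant}
EF E[¬full U (full ∨ alarm)]: least fixpoint, start Z0 = {Busy, Check, Wait, Recv, Idle, Grant}, add states with some successor in Z. Already a fixed point.
Sat(EF E[¬full U (full ∨ alarm)]) = {Busy, Check, Wait, Recv, Idle, Grant}
AF (EF E[¬full U (full ∨ alarm)]): least fixpoint, start Z0 = {Busy, Check, Wait, Recv, Idle, Grant}, add states with every successor in Z. Already a fixed point.
Sat(AF (EF E[¬full U (full ∨ alarm)])) = {Busy, Check, Wait, Recv, Idle, Grant}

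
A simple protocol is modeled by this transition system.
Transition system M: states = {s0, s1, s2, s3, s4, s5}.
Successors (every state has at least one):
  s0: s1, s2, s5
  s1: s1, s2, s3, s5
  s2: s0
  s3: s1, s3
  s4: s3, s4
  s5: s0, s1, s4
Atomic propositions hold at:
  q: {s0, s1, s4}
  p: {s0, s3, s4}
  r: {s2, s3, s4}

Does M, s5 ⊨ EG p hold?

EG p: greatest fixpoint, start Z0 = {s0, s3, s4}, keep only states in Sat with some successor in Z. Z1 = {s3, s4}; fixed.
Sat(EG p) = {s3, s4}
s5 ∉ Sat(EG p) = {s3, s4}, so the formula does not hold at s5.

No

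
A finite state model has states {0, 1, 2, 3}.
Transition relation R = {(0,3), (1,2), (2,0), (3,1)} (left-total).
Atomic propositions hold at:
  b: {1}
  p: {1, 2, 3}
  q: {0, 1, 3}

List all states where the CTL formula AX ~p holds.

{2}

Sat(~p) = {0}
Sat(AX ~p) = {s : every successor in {0}} = {2}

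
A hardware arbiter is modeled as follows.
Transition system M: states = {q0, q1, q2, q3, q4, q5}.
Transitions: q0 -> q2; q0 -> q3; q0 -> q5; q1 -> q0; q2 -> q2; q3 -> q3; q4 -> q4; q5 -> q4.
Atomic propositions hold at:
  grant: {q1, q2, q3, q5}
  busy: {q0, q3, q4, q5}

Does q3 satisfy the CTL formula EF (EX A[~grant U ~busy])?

No

Sat(~grant) = {q0, q4}
Sat(~busy) = {q1, q2}
A[~grant U ~busy]: least fixpoint, start Z0 = Sat(~busy) = {q1, q2}, add states in Sat(~grant) with every successor in Z. Already a fixed point.
Sat(A[~grant U ~busy]) = {q1, q2}
Sat(EX A[~grant U ~busy]) = {s : some successor in {q1, q2}} = {q0, q2}
EF (EX A[~grant U ~busy]): least fixpoint, start Z0 = {q0, q2}, add states with some successor in Z. Z1 = {q0, q1, q2}; fixed.
Sat(EF (EX A[~grant U ~busy])) = {q0, q1, q2}
q3 ∉ Sat(EF (EX A[~grant U ~busy])) = {q0, q1, q2}, so the formula does not hold at q3.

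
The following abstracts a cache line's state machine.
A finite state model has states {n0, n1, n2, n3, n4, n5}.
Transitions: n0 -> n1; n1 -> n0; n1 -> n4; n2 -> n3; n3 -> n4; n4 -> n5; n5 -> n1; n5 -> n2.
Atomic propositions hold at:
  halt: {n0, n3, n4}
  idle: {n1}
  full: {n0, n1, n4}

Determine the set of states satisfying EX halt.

Sat(EX halt) = {s : some successor in {n0, n3, n4}} = {n1, n2, n3}

{n1, n2, n3}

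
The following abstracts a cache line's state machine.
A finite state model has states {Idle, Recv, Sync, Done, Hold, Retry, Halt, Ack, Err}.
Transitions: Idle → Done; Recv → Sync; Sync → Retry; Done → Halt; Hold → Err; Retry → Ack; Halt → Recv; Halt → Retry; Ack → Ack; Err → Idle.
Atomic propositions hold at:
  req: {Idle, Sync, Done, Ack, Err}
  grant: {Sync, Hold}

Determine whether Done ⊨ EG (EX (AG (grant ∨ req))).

No

Sat(grant ∨ req) = {Idle, Sync, Done, Hold, Ack, Err}
AG (grant ∨ req): greatest fixpoint, start Z0 = {Idle, Sync, Done, Hold, Ack, Err}, keep only states in Sat with every successor in Z. Z1 = {Idle, Hold, Ack, Err}; Z2 = {Hold, Ack, Err}; Z3 = {Hold, Ack}; Z4 = {Ack}; fixed.
Sat(AG (grant ∨ req)) = {Ack}
Sat(EX (AG (grant ∨ req))) = {s : some successor in {Ack}} = {Retry, Ack}
EG (EX (AG (grant ∨ req))): greatest fixpoint, start Z0 = {Retry, Ack}, keep only states in Sat with some successor in Z. Already a fixed point.
Sat(EG (EX (AG (grant ∨ req)))) = {Retry, Ack}
Done ∉ Sat(EG (EX (AG (grant ∨ req)))) = {Retry, Ack}, so the formula does not hold at Done.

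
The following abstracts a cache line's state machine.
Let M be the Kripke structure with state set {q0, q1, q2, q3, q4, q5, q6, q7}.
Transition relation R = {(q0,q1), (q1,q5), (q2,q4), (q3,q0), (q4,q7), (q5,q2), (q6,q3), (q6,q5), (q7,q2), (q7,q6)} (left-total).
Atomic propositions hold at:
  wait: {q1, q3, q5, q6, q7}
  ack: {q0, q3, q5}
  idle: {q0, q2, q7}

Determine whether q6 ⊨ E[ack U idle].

No

E[ack U idle]: least fixpoint, start Z0 = Sat(idle) = {q0, q2, q7}, add states in Sat(ack) with some successor in Z. Z1 = {q0, q2, q3, q5, q7}; fixed.
Sat(E[ack U idle]) = {q0, q2, q3, q5, q7}
q6 ∉ Sat(E[ack U idle]) = {q0, q2, q3, q5, q7}, so the formula does not hold at q6.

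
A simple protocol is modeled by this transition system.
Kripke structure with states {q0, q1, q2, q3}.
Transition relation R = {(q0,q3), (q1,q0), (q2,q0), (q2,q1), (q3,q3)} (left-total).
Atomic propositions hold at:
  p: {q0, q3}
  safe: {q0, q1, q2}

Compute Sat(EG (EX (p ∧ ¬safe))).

Sat(¬safe) = {q3}
Sat(p ∧ ¬safe) = {q3}
Sat(EX (p ∧ ¬safe)) = {s : some successor in {q3}} = {q0, q3}
EG (EX (p ∧ ¬safe)): greatest fixpoint, start Z0 = {q0, q3}, keep only states in Sat with some successor in Z. Already a fixed point.
Sat(EG (EX (p ∧ ¬safe))) = {q0, q3}

{q0, q3}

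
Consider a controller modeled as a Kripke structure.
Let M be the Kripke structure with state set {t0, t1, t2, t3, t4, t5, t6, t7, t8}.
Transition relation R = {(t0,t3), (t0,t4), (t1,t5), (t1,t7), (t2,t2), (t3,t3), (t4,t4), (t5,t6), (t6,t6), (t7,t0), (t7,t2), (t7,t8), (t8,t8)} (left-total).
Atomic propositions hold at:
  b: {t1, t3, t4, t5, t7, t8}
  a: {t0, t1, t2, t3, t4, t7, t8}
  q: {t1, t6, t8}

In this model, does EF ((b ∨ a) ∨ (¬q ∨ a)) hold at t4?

Yes

Sat(b ∨ a) = {t0, t1, t2, t3, t4, t5, t7, t8}
Sat(¬q) = {t0, t2, t3, t4, t5, t7}
Sat(¬q ∨ a) = {t0, t1, t2, t3, t4, t5, t7, t8}
Sat((b ∨ a) ∨ (¬q ∨ a)) = {t0, t1, t2, t3, t4, t5, t7, t8}
EF ((b ∨ a) ∨ (¬q ∨ a)): least fixpoint, start Z0 = {t0, t1, t2, t3, t4, t5, t7, t8}, add states with some successor in Z. Already a fixed point.
Sat(EF ((b ∨ a) ∨ (¬q ∨ a))) = {t0, t1, t2, t3, t4, t5, t7, t8}
t4 ∈ Sat(EF ((b ∨ a) ∨ (¬q ∨ a))) = {t0, t1, t2, t3, t4, t5, t7, t8}, so the formula holds at t4.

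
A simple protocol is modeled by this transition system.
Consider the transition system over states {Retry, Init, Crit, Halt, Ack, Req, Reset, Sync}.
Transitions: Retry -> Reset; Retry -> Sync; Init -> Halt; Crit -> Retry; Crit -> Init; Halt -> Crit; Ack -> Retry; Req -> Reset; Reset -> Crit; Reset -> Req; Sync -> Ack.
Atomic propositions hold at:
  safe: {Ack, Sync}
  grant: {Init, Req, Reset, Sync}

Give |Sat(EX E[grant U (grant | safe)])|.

Sat(grant | safe) = {Init, Ack, Req, Reset, Sync}
E[grant U (grant | safe)]: least fixpoint, start Z0 = Sat((grant | safe)) = {Init, Ack, Req, Reset, Sync}, add states in Sat(grant) with some successor in Z. Already a fixed point.
Sat(E[grant U (grant | safe)]) = {Init, Ack, Req, Reset, Sync}
Sat(EX E[grant U (grant | safe)]) = {s : some successor in {Init, Ack, Req, Reset, Sync}} = {Retry, Crit, Req, Reset, Sync}
|Sat(EX E[grant U (grant | safe)])| = |{Retry, Crit, Req, Reset, Sync}| = 5.

5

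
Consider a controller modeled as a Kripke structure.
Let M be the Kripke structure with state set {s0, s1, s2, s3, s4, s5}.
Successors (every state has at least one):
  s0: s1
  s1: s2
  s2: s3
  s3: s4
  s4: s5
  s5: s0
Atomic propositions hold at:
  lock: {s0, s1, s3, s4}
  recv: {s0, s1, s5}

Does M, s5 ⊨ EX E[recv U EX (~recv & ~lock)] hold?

Yes

Sat(~recv) = {s2, s3, s4}
Sat(~lock) = {s2, s5}
Sat(~recv & ~lock) = {s2}
Sat(EX (~recv & ~lock)) = {s : some successor in {s2}} = {s1}
E[recv U EX (~recv & ~lock)]: least fixpoint, start Z0 = Sat(EX (~recv & ~lock)) = {s1}, add states in Sat(recv) with some successor in Z. Z1 = {s0, s1}; Z2 = {s0, s1, s5}; fixed.
Sat(E[recv U EX (~recv & ~lock)]) = {s0, s1, s5}
Sat(EX E[recv U EX (~recv & ~lock)]) = {s : some successor in {s0, s1, s5}} = {s0, s4, s5}
s5 ∈ Sat(EX E[recv U EX (~recv & ~lock)]) = {s0, s4, s5}, so the formula holds at s5.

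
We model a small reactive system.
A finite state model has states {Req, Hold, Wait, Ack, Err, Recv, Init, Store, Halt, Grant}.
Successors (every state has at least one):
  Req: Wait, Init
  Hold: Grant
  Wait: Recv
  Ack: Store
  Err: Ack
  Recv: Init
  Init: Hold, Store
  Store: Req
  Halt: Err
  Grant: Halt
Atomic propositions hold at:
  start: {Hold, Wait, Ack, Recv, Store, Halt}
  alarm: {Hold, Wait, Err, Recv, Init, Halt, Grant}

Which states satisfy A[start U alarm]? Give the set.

{Hold, Wait, Err, Recv, Init, Halt, Grant}

A[start U alarm]: least fixpoint, start Z0 = Sat(alarm) = {Hold, Wait, Err, Recv, Init, Halt, Grant}, add states in Sat(start) with every successor in Z. Already a fixed point.
Sat(A[start U alarm]) = {Hold, Wait, Err, Recv, Init, Halt, Grant}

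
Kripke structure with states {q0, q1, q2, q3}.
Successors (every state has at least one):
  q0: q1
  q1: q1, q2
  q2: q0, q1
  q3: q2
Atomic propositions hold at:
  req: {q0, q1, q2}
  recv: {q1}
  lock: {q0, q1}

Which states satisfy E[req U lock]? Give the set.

E[req U lock]: least fixpoint, start Z0 = Sat(lock) = {q0, q1}, add states in Sat(req) with some successor in Z. Z1 = {q0, q1, q2}; fixed.
Sat(E[req U lock]) = {q0, q1, q2}

{q0, q1, q2}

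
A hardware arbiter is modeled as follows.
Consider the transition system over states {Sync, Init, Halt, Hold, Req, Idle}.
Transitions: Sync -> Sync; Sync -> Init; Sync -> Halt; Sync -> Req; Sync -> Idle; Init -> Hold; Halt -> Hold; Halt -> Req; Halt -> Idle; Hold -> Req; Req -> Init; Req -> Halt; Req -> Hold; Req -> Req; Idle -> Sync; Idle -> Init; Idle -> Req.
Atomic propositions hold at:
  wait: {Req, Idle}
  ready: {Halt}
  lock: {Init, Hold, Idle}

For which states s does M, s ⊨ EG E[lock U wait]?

{Init, Hold, Req, Idle}

E[lock U wait]: least fixpoint, start Z0 = Sat(wait) = {Req, Idle}, add states in Sat(lock) with some successor in Z. Z1 = {Hold, Req, Idle}; Z2 = {Init, Hold, Req, Idle}; fixed.
Sat(E[lock U wait]) = {Init, Hold, Req, Idle}
EG E[lock U wait]: greatest fixpoint, start Z0 = {Init, Hold, Req, Idle}, keep only states in Sat with some successor in Z. Already a fixed point.
Sat(EG E[lock U wait]) = {Init, Hold, Req, Idle}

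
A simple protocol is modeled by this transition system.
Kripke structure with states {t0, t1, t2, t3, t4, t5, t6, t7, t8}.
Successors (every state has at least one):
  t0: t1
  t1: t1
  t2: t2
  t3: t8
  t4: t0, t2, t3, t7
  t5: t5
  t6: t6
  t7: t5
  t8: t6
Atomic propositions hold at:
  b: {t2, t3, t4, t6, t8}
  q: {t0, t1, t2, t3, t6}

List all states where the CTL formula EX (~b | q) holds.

{t0, t1, t2, t4, t5, t6, t7, t8}

Sat(~b) = {t0, t1, t5, t7}
Sat(~b | q) = {t0, t1, t2, t3, t5, t6, t7}
Sat(EX (~b | q)) = {s : some successor in {t0, t1, t2, t3, t5, t6, t7}} = {t0, t1, t2, t4, t5, t6, t7, t8}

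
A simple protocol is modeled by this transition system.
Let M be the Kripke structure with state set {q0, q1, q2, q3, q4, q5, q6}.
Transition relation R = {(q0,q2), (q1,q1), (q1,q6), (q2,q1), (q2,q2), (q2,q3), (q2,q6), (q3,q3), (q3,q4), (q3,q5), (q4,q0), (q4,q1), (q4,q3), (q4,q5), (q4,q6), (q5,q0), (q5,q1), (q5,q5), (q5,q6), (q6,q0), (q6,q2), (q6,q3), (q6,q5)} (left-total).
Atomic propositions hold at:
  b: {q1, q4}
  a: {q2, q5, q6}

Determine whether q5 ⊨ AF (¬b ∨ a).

Sat(¬b) = {q0, q2, q3, q5, q6}
Sat(¬b ∨ a) = {q0, q2, q3, q5, q6}
AF (¬b ∨ a): least fixpoint, start Z0 = {q0, q2, q3, q5, q6}, add states with every successor in Z. Already a fixed point.
Sat(AF (¬b ∨ a)) = {q0, q2, q3, q5, q6}
q5 ∈ Sat(AF (¬b ∨ a)) = {q0, q2, q3, q5, q6}, so the formula holds at q5.

Yes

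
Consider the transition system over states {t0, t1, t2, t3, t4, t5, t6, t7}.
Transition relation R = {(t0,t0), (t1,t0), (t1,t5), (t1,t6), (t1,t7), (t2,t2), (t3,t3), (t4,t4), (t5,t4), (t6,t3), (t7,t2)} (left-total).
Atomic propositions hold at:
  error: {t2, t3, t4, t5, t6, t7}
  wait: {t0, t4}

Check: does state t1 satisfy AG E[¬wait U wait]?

No

Sat(¬wait) = {t1, t2, t3, t5, t6, t7}
E[¬wait U wait]: least fixpoint, start Z0 = Sat(wait) = {t0, t4}, add states in Sat(¬wait) with some successor in Z. Z1 = {t0, t1, t4, t5}; fixed.
Sat(E[¬wait U wait]) = {t0, t1, t4, t5}
AG E[¬wait U wait]: greatest fixpoint, start Z0 = {t0, t1, t4, t5}, keep only states in Sat with every successor in Z. Z1 = {t0, t4, t5}; fixed.
Sat(AG E[¬wait U wait]) = {t0, t4, t5}
t1 ∉ Sat(AG E[¬wait U wait]) = {t0, t4, t5}, so the formula does not hold at t1.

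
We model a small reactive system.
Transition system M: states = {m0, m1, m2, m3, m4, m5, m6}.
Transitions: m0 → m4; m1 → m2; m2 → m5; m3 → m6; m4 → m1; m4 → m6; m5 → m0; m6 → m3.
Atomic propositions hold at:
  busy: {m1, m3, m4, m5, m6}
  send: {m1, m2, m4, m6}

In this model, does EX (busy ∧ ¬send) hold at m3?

No

Sat(¬send) = {m0, m3, m5}
Sat(busy ∧ ¬send) = {m3, m5}
Sat(EX (busy ∧ ¬send)) = {s : some successor in {m3, m5}} = {m2, m6}
m3 ∉ Sat(EX (busy ∧ ¬send)) = {m2, m6}, so the formula does not hold at m3.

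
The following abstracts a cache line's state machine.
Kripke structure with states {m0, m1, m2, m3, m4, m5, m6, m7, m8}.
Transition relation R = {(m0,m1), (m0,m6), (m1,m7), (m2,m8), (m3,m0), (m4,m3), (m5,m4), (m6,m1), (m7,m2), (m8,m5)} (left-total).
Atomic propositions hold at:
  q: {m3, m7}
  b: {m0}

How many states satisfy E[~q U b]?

Sat(~q) = {m0, m1, m2, m4, m5, m6, m8}
E[~q U b]: least fixpoint, start Z0 = Sat(b) = {m0}, add states in Sat(~q) with some successor in Z. Already a fixed point.
Sat(E[~q U b]) = {m0}
|Sat(E[~q U b])| = |{m0}| = 1.

1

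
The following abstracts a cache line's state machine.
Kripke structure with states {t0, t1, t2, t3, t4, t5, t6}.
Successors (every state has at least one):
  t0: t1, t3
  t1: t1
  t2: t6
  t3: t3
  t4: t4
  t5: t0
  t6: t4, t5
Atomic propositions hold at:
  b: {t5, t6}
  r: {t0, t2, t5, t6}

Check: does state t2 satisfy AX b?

Sat(AX b) = {s : every successor in {t5, t6}} = {t2}
t2 ∈ Sat(AX b) = {t2}, so the formula holds at t2.

Yes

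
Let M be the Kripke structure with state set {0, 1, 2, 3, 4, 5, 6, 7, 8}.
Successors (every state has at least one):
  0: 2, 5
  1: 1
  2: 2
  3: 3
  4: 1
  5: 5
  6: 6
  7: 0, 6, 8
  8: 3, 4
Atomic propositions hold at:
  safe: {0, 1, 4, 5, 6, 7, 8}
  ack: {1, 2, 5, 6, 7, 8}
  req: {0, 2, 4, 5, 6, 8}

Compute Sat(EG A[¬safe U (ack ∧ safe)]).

{1, 5, 6, 7}

Sat(¬safe) = {2, 3}
Sat(ack ∧ safe) = {1, 5, 6, 7, 8}
A[¬safe U (ack ∧ safe)]: least fixpoint, start Z0 = Sat((ack ∧ safe)) = {1, 5, 6, 7, 8}, add states in Sat(¬safe) with every successor in Z. Already a fixed point.
Sat(A[¬safe U (ack ∧ safe)]) = {1, 5, 6, 7, 8}
EG A[¬safe U (ack ∧ safe)]: greatest fixpoint, start Z0 = {1, 5, 6, 7, 8}, keep only states in Sat with some successor in Z. Z1 = {1, 5, 6, 7}; fixed.
Sat(EG A[¬safe U (ack ∧ safe)]) = {1, 5, 6, 7}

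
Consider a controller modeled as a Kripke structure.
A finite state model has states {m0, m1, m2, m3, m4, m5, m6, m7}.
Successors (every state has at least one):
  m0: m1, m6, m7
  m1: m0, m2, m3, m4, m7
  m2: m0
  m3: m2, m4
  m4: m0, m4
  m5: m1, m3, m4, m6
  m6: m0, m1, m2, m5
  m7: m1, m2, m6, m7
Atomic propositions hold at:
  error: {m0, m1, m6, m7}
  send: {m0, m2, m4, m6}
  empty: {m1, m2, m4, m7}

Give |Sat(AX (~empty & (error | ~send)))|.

1

Sat(~empty) = {m0, m3, m5, m6}
Sat(~send) = {m1, m3, m5, m7}
Sat(error | ~send) = {m0, m1, m3, m5, m6, m7}
Sat(~empty & (error | ~send)) = {m0, m3, m5, m6}
Sat(AX (~empty & (error | ~send))) = {s : every successor in {m0, m3, m5, m6}} = {m2}
|Sat(AX (~empty & (error | ~send)))| = |{m2}| = 1.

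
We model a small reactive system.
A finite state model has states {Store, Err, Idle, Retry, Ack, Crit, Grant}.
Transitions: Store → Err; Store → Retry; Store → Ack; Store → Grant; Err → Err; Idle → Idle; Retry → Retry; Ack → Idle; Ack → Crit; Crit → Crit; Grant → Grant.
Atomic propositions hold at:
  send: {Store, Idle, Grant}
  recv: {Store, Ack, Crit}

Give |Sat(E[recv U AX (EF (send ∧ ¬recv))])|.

4

Sat(¬recv) = {Err, Idle, Retry, Grant}
Sat(send ∧ ¬recv) = {Idle, Grant}
EF (send ∧ ¬recv): least fixpoint, start Z0 = {Idle, Grant}, add states with some successor in Z. Z1 = {Store, Idle, Ack, Grant}; fixed.
Sat(EF (send ∧ ¬recv)) = {Store, Idle, Ack, Grant}
Sat(AX (EF (send ∧ ¬recv))) = {s : every successor in {Store, Idle, Ack, Grant}} = {Idle, Grant}
E[recv U AX (EF (send ∧ ¬recv))]: least fixpoint, start Z0 = Sat(AX (EF (send ∧ ¬recv))) = {Idle, Grant}, add states in Sat(recv) with some successor in Z. Z1 = {Store, Idle, Ack, Grant}; fixed.
Sat(E[recv U AX (EF (send ∧ ¬recv))]) = {Store, Idle, Ack, Grant}
|Sat(E[recv U AX (EF (send ∧ ¬recv))])| = |{Store, Idle, Ack, Grant}| = 4.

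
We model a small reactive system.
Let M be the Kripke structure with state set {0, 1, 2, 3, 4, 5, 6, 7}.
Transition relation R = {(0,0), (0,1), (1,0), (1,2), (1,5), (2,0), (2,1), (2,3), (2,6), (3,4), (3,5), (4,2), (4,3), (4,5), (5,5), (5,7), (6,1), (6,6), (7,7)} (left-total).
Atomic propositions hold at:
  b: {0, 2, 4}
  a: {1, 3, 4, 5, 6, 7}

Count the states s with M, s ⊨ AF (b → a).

Sat(b → a) = {1, 3, 4, 5, 6, 7}
AF (b → a): least fixpoint, start Z0 = {1, 3, 4, 5, 6, 7}, add states with every successor in Z. Already a fixed point.
Sat(AF (b → a)) = {1, 3, 4, 5, 6, 7}
|Sat(AF (b → a))| = |{1, 3, 4, 5, 6, 7}| = 6.

6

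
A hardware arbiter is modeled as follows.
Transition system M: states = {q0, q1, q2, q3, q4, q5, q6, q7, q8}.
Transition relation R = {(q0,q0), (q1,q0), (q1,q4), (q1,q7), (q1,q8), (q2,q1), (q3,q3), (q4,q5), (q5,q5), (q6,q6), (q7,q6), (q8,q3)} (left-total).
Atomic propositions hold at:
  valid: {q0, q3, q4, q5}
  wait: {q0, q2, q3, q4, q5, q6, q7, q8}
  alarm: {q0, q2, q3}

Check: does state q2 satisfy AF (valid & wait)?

Sat(valid & wait) = {q0, q3, q4, q5}
AF (valid & wait): least fixpoint, start Z0 = {q0, q3, q4, q5}, add states with every successor in Z. Z1 = {q0, q3, q4, q5, q8}; fixed.
Sat(AF (valid & wait)) = {q0, q3, q4, q5, q8}
q2 ∉ Sat(AF (valid & wait)) = {q0, q3, q4, q5, q8}, so the formula does not hold at q2.

No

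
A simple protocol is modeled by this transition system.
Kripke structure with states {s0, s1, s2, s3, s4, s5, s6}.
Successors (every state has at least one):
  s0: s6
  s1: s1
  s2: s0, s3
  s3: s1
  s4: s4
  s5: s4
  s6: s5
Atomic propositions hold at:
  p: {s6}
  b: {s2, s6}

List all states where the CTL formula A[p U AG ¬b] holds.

{s1, s3, s4, s5, s6}

Sat(¬b) = {s0, s1, s3, s4, s5}
AG ¬b: greatest fixpoint, start Z0 = {s0, s1, s3, s4, s5}, keep only states in Sat with every successor in Z. Z1 = {s1, s3, s4, s5}; fixed.
Sat(AG ¬b) = {s1, s3, s4, s5}
A[p U AG ¬b]: least fixpoint, start Z0 = Sat(AG ¬b) = {s1, s3, s4, s5}, add states in Sat(p) with every successor in Z. Z1 = {s1, s3, s4, s5, s6}; fixed.
Sat(A[p U AG ¬b]) = {s1, s3, s4, s5, s6}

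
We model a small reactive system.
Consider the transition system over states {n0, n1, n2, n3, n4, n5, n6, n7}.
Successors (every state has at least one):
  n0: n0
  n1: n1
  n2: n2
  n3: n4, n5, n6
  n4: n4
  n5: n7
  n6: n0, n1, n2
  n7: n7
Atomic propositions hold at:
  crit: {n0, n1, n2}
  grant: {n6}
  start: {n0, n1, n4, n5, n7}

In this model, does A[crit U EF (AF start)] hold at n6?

Yes

AF start: least fixpoint, start Z0 = {n0, n1, n4, n5, n7}, add states with every successor in Z. Already a fixed point.
Sat(AF start) = {n0, n1, n4, n5, n7}
EF (AF start): least fixpoint, start Z0 = {n0, n1, n4, n5, n7}, add states with some successor in Z. Z1 = {n0, n1, n3, n4, n5, n6, n7}; fixed.
Sat(EF (AF start)) = {n0, n1, n3, n4, n5, n6, n7}
A[crit U EF (AF start)]: least fixpoint, start Z0 = Sat(EF (AF start)) = {n0, n1, n3, n4, n5, n6, n7}, add states in Sat(crit) with every successor in Z. Already a fixed point.
Sat(A[crit U EF (AF start)]) = {n0, n1, n3, n4, n5, n6, n7}
n6 ∈ Sat(A[crit U EF (AF start)]) = {n0, n1, n3, n4, n5, n6, n7}, so the formula holds at n6.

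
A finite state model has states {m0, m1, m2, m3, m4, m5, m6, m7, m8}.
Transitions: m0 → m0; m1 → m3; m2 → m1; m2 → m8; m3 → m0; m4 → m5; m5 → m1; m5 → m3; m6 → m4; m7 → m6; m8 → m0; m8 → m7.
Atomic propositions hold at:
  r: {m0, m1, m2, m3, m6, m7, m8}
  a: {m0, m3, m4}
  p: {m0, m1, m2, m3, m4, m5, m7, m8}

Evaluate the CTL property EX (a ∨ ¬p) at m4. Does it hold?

Sat(¬p) = {m6}
Sat(a ∨ ¬p) = {m0, m3, m4, m6}
Sat(EX (a ∨ ¬p)) = {s : some successor in {m0, m3, m4, m6}} = {m0, m1, m3, m5, m6, m7, m8}
m4 ∉ Sat(EX (a ∨ ¬p)) = {m0, m1, m3, m5, m6, m7, m8}, so the formula does not hold at m4.

No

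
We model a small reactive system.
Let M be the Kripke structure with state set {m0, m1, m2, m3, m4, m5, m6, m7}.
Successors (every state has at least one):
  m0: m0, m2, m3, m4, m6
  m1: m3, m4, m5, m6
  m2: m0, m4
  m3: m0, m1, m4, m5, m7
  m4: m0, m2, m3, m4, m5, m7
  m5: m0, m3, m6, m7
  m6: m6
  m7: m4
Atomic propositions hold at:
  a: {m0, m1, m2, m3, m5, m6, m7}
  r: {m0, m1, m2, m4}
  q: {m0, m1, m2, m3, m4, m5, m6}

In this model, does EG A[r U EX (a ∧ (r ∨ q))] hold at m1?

Sat(r ∨ q) = {m0, m1, m2, m3, m4, m5, m6}
Sat(a ∧ (r ∨ q)) = {m0, m1, m2, m3, m5, m6}
Sat(EX (a ∧ (r ∨ q))) = {s : some successor in {m0, m1, m2, m3, m5, m6}} = {m0, m1, m2, m3, m4, m5, m6}
A[r U EX (a ∧ (r ∨ q))]: least fixpoint, start Z0 = Sat(EX (a ∧ (r ∨ q))) = {m0, m1, m2, m3, m4, m5, m6}, add states in Sat(r) with every successor in Z. Already a fixed point.
Sat(A[r U EX (a ∧ (r ∨ q))]) = {m0, m1, m2, m3, m4, m5, m6}
EG A[r U EX (a ∧ (r ∨ q))]: greatest fixpoint, start Z0 = {m0, m1, m2, m3, m4, m5, m6}, keep only states in Sat with some successor in Z. Already a fixed point.
Sat(EG A[r U EX (a ∧ (r ∨ q))]) = {m0, m1, m2, m3, m4, m5, m6}
m1 ∈ Sat(EG A[r U EX (a ∧ (r ∨ q))]) = {m0, m1, m2, m3, m4, m5, m6}, so the formula holds at m1.

Yes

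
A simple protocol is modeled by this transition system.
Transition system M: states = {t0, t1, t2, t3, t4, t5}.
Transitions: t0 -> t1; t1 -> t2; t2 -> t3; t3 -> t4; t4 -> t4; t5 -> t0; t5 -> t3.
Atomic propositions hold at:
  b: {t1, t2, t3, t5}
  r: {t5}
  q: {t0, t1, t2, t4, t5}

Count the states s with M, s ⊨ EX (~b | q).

5

Sat(~b) = {t0, t4}
Sat(~b | q) = {t0, t1, t2, t4, t5}
Sat(EX (~b | q)) = {s : some successor in {t0, t1, t2, t4, t5}} = {t0, t1, t3, t4, t5}
|Sat(EX (~b | q))| = |{t0, t1, t3, t4, t5}| = 5.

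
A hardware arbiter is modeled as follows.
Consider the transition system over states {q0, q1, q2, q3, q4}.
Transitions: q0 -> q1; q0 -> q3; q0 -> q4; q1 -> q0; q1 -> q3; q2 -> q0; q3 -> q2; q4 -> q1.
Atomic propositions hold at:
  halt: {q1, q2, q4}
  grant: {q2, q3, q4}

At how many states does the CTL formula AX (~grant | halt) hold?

Sat(~grant) = {q0, q1}
Sat(~grant | halt) = {q0, q1, q2, q4}
Sat(AX (~grant | halt)) = {s : every successor in {q0, q1, q2, q4}} = {q2, q3, q4}
|Sat(AX (~grant | halt))| = |{q2, q3, q4}| = 3.

3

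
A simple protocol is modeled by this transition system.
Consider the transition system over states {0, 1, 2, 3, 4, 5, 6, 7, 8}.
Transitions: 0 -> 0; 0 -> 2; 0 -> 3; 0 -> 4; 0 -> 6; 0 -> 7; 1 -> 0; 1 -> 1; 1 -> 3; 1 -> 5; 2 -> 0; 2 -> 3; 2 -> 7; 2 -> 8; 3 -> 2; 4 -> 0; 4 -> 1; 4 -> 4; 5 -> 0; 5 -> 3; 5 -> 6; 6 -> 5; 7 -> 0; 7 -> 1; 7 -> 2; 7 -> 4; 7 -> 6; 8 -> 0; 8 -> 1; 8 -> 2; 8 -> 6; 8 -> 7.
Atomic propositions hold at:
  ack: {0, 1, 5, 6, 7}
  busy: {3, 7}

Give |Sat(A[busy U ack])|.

A[busy U ack]: least fixpoint, start Z0 = Sat(ack) = {0, 1, 5, 6, 7}, add states in Sat(busy) with every successor in Z. Already a fixed point.
Sat(A[busy U ack]) = {0, 1, 5, 6, 7}
|Sat(A[busy U ack])| = |{0, 1, 5, 6, 7}| = 5.

5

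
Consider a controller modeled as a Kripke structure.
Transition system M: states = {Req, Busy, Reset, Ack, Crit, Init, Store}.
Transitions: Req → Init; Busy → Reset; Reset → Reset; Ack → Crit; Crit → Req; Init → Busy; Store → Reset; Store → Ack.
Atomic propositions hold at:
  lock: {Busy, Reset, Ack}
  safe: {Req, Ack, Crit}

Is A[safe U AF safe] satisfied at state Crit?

AF safe: least fixpoint, start Z0 = {Req, Ack, Crit}, add states with every successor in Z. Already a fixed point.
Sat(AF safe) = {Req, Ack, Crit}
A[safe U AF safe]: least fixpoint, start Z0 = Sat(AF safe) = {Req, Ack, Crit}, add states in Sat(safe) with every successor in Z. Already a fixed point.
Sat(A[safe U AF safe]) = {Req, Ack, Crit}
Crit ∈ Sat(A[safe U AF safe]) = {Req, Ack, Crit}, so the formula holds at Crit.

Yes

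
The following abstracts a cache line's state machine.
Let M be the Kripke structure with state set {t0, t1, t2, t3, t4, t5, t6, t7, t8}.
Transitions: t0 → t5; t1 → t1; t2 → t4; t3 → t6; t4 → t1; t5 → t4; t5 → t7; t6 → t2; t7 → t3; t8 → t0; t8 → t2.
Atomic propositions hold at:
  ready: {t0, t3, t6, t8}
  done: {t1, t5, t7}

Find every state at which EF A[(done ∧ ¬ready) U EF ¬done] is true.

Sat(¬ready) = {t1, t2, t4, t5, t7}
Sat(done ∧ ¬ready) = {t1, t5, t7}
Sat(¬done) = {t0, t2, t3, t4, t6, t8}
EF ¬done: least fixpoint, start Z0 = {t0, t2, t3, t4, t6, t8}, add states with some successor in Z. Z1 = {t0, t2, t3, t4, t5, t6, t7, t8}; fixed.
Sat(EF ¬done) = {t0, t2, t3, t4, t5, t6, t7, t8}
A[(done ∧ ¬ready) U EF ¬done]: least fixpoint, start Z0 = Sat(EF ¬done) = {t0, t2, t3, t4, t5, t6, t7, t8}, add states in Sat(done ∧ ¬ready) with every successor in Z. Already a fixed point.
Sat(A[(done ∧ ¬ready) U EF ¬done]) = {t0, t2, t3, t4, t5, t6, t7, t8}
EF A[(done ∧ ¬ready) U EF ¬done]: least fixpoint, start Z0 = {t0, t2, t3, t4, t5, t6, t7, t8}, add states with some successor in Z. Already a fixed point.
Sat(EF A[(done ∧ ¬ready) U EF ¬done]) = {t0, t2, t3, t4, t5, t6, t7, t8}

{t0, t2, t3, t4, t5, t6, t7, t8}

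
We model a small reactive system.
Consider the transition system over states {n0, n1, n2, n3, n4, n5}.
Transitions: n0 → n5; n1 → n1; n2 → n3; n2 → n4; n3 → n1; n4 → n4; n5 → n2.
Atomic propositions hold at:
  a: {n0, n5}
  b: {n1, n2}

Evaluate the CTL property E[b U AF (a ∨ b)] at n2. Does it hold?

Yes

Sat(a ∨ b) = {n0, n1, n2, n5}
AF (a ∨ b): least fixpoint, start Z0 = {n0, n1, n2, n5}, add states with every successor in Z. Z1 = {n0, n1, n2, n3, n5}; fixed.
Sat(AF (a ∨ b)) = {n0, n1, n2, n3, n5}
E[b U AF (a ∨ b)]: least fixpoint, start Z0 = Sat(AF (a ∨ b)) = {n0, n1, n2, n3, n5}, add states in Sat(b) with some successor in Z. Already a fixed point.
Sat(E[b U AF (a ∨ b)]) = {n0, n1, n2, n3, n5}
n2 ∈ Sat(E[b U AF (a ∨ b)]) = {n0, n1, n2, n3, n5}, so the formula holds at n2.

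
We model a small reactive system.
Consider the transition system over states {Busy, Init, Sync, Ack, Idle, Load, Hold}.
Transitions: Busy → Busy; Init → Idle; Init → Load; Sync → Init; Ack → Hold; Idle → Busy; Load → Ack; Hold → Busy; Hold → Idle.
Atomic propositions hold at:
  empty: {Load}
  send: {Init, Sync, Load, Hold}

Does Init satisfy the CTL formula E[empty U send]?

Yes

E[empty U send]: least fixpoint, start Z0 = Sat(send) = {Init, Sync, Load, Hold}, add states in Sat(empty) with some successor in Z. Already a fixed point.
Sat(E[empty U send]) = {Init, Sync, Load, Hold}
Init ∈ Sat(E[empty U send]) = {Init, Sync, Load, Hold}, so the formula holds at Init.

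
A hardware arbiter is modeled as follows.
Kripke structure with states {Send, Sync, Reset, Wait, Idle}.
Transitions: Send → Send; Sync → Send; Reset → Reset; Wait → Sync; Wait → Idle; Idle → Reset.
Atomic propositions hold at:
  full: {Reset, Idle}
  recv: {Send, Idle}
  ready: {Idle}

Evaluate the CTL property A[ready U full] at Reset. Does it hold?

A[ready U full]: least fixpoint, start Z0 = Sat(full) = {Reset, Idle}, add states in Sat(ready) with every successor in Z. Already a fixed point.
Sat(A[ready U full]) = {Reset, Idle}
Reset ∈ Sat(A[ready U full]) = {Reset, Idle}, so the formula holds at Reset.

Yes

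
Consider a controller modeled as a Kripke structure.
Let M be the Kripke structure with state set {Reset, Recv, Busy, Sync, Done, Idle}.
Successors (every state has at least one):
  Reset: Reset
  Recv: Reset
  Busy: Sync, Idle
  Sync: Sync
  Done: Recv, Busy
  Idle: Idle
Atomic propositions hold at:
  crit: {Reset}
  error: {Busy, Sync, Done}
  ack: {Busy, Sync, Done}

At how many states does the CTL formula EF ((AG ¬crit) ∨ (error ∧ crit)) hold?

Sat(¬crit) = {Recv, Busy, Sync, Done, Idle}
AG ¬crit: greatest fixpoint, start Z0 = {Recv, Busy, Sync, Done, Idle}, keep only states in Sat with every successor in Z. Z1 = {Busy, Sync, Done, Idle}; Z2 = {Busy, Sync, Idle}; fixed.
Sat(AG ¬crit) = {Busy, Sync, Idle}
Sat(error ∧ crit) = ∅
Sat((AG ¬crit) ∨ (error ∧ crit)) = {Busy, Sync, Idle}
EF ((AG ¬crit) ∨ (error ∧ crit)): least fixpoint, start Z0 = {Busy, Sync, Idle}, add states with some successor in Z. Z1 = {Busy, Sync, Done, Idle}; fixed.
Sat(EF ((AG ¬crit) ∨ (error ∧ crit))) = {Busy, Sync, Done, Idle}
|Sat(EF ((AG ¬crit) ∨ (error ∧ crit)))| = |{Busy, Sync, Done, Idle}| = 4.

4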